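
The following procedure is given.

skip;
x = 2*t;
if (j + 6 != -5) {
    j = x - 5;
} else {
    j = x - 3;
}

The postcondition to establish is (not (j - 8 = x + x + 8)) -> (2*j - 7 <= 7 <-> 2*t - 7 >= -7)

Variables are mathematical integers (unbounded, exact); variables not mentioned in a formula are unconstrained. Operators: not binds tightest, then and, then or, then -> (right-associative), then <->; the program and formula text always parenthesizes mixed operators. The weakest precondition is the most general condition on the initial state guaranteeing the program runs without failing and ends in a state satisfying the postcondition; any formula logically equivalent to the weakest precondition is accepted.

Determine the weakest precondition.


Working backward. After the program, the postcondition (not (j - 8 = x + x + 8)) -> (2*j - 7 <= 7 <-> 2*t - 7 >= -7) must hold; in canonical form it is (not (j = 2*x + 16)) -> (2*j <= 14 <-> 2*t >= 0).
Then branch requires (not (x = -21)) -> (2*x <= 24 <-> 2*t >= 0); else branch requires (not (x = -19)) -> (2*x <= 20 <-> 2*t >= 0).
Before the if: (j != -11 -> ((not (x = -21)) -> (2*x <= 24 <-> 2*t >= 0))) and ((not (j != -11)) -> ((not (x = -19)) -> (2*x <= 20 <-> 2*t >= 0)))
Before x := 2*t: (j != -11 -> ((not (2*t = -21)) -> (4*t <= 24 <-> 2*t >= 0))) and ((not (j != -11)) -> ((not (2*t = -19)) -> (4*t <= 20 <-> 2*t >= 0)))
Before skip: (j != -11 -> ((not (2*t = -21)) -> (4*t <= 24 <-> 2*t >= 0))) and ((not (j != -11)) -> ((not (2*t = -19)) -> (4*t <= 20 <-> 2*t >= 0)))
Answer: WP = (j != -11 -> ((not (2*t = -21)) -> (4*t <= 24 <-> 2*t >= 0))) and ((not (j != -11)) -> ((not (2*t = -19)) -> (4*t <= 20 <-> 2*t >= 0)))


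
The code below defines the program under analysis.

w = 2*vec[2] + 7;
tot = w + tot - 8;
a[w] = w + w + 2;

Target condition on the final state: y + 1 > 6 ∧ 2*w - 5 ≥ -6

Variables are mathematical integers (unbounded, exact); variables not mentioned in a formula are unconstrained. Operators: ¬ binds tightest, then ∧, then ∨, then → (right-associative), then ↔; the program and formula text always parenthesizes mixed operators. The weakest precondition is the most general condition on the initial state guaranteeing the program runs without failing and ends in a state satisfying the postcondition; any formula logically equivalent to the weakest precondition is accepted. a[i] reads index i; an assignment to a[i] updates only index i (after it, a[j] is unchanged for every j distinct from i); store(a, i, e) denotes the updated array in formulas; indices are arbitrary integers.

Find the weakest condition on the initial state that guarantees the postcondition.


Working backward. After the program, the postcondition y + 1 > 6 ∧ 2*w - 5 ≥ -6 must hold; in canonical form it is y > 5 ∧ 2*w ≥ -1.
Before a[w] := w + w + 2: y > 5 ∧ 2*w ≥ -1
Before tot := w + tot - 8: y > 5 ∧ 2*w ≥ -1
Before w := 2*vec[2] + 7: y > 5 ∧ 4*vec[2] ≥ -15
Answer: WP = y > 5 ∧ 4*vec[2] ≥ -15


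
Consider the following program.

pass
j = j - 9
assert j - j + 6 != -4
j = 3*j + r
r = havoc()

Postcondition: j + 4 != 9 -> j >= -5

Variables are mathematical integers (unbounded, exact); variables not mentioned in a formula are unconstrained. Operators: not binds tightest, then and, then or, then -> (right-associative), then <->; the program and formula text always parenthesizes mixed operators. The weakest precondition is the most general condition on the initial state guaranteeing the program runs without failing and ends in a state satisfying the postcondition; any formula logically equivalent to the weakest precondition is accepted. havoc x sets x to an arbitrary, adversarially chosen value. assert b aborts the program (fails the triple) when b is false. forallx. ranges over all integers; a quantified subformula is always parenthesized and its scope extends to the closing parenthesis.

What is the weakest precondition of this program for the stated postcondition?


Working backward. After the program, the postcondition j + 4 != 9 -> j >= -5 must hold; in canonical form it is j != 5 -> j >= -5.
Before havoc r: j != 5 -> j >= -5
Before j := 3*j + r: 3*j + r != 5 -> 3*j + r >= -5
Before assert j - j + 6 != -4: 3*j + r != 5 -> 3*j + r >= -5
Before j := j - 9: 3*j + r != 32 -> 3*j + r >= 22
Before skip: 3*j + r != 32 -> 3*j + r >= 22
Answer: WP = 3*j + r != 32 -> 3*j + r >= 22


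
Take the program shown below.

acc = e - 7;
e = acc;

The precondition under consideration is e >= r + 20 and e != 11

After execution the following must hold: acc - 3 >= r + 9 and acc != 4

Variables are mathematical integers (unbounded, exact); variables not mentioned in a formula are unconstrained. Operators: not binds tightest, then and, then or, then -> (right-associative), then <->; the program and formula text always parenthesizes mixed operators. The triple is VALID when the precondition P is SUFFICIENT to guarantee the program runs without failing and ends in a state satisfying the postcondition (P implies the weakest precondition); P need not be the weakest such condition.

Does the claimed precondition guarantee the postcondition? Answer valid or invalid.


Working backward. After the program, the postcondition acc - 3 >= r + 9 and acc != 4 must hold; in canonical form it is acc >= r + 12 and acc != 4.
Before e := acc: acc >= r + 12 and acc != 4
Before acc := e - 7: e >= r + 19 and e != 11
The weakest precondition is e >= r + 19 and e != 11.
Check whether e >= r + 20 and e != 11 implies it.
Every state satisfying the precondition satisfies the weakest precondition: the implication holds.
Answer: valid


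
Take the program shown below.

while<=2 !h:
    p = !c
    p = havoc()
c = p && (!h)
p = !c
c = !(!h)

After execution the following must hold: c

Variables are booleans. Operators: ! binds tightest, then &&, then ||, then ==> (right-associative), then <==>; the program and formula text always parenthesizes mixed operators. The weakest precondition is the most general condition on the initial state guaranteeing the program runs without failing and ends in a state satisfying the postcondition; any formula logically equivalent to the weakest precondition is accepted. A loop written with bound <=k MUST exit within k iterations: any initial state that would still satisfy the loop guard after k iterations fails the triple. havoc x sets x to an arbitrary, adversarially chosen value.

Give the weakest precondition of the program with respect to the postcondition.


Working backward. After the program, c must hold.
Before c := !(!h): h
Before p := !c: h
Before c := p && (!h): h
Before the loop (bound <=2), unroll the exhaustion recursion (WP_0 = exit-now case; WP_j = one more guarded iteration, up to j = 2):
  WP_0: h
  WP_1: (!h) ==> h
  WP_2: (!h) ==> ((!h) ==> h)
So before the loop: (!h) ==> ((!h) ==> h)
Answer: WP = (!h) ==> ((!h) ==> h)


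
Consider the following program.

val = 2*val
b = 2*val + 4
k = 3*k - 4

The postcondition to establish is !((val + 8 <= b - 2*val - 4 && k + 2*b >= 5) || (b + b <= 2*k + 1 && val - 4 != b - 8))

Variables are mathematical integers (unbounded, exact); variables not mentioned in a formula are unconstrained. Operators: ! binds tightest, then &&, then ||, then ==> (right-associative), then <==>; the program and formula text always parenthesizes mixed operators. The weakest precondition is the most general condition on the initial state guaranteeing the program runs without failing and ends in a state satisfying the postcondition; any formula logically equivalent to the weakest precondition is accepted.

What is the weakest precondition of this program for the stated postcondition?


Working backward. After the program, the postcondition !((val + 8 <= b - 2*val - 4 && k + 2*b >= 5) || (b + b <= 2*k + 1 && val - 4 != b - 8)) must hold; in canonical form it is !((3*val <= b - 12 && 2*b + k >= 5) || (2*b <= 2*k + 1 && val != b - 4)).
Before k := 3*k - 4: !((3*val <= b - 12 && 2*b + 3*k >= 9) || (2*b <= 6*k - 7 && val != b - 4))
Before b := 2*val + 4: !((val <= -8 && 3*k + 4*val >= 1) || (4*val <= 6*k - 15 && val != 0))
Before val := 2*val: !((2*val <= -8 && 3*k + 8*val >= 1) || (8*val <= 6*k - 15 && 2*val != 0))
Answer: WP = !((2*val <= -8 && 3*k + 8*val >= 1) || (8*val <= 6*k - 15 && 2*val != 0))


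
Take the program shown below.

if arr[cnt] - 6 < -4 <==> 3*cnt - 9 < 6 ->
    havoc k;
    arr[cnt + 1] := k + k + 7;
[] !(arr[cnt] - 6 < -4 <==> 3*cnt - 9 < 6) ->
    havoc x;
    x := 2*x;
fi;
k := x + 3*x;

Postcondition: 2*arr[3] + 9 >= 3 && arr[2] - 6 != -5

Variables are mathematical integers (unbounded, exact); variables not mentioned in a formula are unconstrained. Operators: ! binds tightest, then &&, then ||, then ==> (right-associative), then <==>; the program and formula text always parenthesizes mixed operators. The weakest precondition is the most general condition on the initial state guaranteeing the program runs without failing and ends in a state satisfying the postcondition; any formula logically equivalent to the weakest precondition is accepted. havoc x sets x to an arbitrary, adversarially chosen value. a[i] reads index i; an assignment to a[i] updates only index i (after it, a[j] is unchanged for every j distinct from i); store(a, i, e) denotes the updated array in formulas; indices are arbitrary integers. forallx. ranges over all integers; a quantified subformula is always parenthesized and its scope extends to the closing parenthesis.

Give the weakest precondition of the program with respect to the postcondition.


Working backward. After the program, the postcondition 2*arr[3] + 9 >= 3 && arr[2] - 6 != -5 must hold; in canonical form it is 2*arr[3] >= -6 && arr[2] != 1.
Before k := x + 3*x: 2*arr[3] >= -6 && arr[2] != 1
Then branch requires forall k_1. (2*store(arr, cnt + 1, 2*k_1 + 7)[3] >= -6 && store(arr, cnt + 1, 2*k_1 + 7)[2] != 1); else branch requires 2*arr[3] >= -6 && arr[2] != 1.
Before the if: ((arr[cnt] < 2 <==> 3*cnt < 15) ==> (forall k_1. (2*store(arr, cnt + 1, 2*k_1 + 7)[3] >= -6 && store(arr, cnt + 1, 2*k_1 + 7)[2] != 1))) && ((!(arr[cnt] < 2 <==> 3*cnt < 15)) ==> (2*arr[3] >= -6 && arr[2] != 1))
Answer: WP = ((arr[cnt] < 2 <==> 3*cnt < 15) ==> (forall k_1. (2*store(arr, cnt + 1, 2*k_1 + 7)[3] >= -6 && store(arr, cnt + 1, 2*k_1 + 7)[2] != 1))) && ((!(arr[cnt] < 2 <==> 3*cnt < 15)) ==> (2*arr[3] >= -6 && arr[2] != 1))


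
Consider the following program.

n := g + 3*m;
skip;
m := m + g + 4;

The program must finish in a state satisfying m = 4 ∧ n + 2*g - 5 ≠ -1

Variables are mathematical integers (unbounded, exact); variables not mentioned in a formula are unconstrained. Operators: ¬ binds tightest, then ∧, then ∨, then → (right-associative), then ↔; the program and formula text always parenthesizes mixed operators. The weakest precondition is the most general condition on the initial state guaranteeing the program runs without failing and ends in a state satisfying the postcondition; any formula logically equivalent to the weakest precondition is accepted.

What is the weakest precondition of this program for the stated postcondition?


Working backward. After the program, the postcondition m = 4 ∧ n + 2*g - 5 ≠ -1 must hold; in canonical form it is m = 4 ∧ 2*g + n ≠ 4.
Before m := m + g + 4: g + m = 0 ∧ 2*g + n ≠ 4
Before skip: g + m = 0 ∧ 2*g + n ≠ 4
Before n := g + 3*m: g + m = 0 ∧ 3*g + 3*m ≠ 4
Answer: WP = g + m = 0 ∧ 3*g + 3*m ≠ 4


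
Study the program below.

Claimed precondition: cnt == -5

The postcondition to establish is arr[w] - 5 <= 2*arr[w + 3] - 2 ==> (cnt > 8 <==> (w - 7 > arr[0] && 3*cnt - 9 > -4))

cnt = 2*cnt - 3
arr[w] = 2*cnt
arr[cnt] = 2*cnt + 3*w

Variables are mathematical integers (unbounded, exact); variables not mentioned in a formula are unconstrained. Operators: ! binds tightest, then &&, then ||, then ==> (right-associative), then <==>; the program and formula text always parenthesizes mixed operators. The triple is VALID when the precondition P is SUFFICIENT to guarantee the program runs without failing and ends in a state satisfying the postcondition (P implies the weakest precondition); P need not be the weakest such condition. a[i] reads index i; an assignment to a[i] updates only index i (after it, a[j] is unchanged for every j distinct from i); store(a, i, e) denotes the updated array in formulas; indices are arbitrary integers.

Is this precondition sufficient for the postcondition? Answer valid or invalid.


Working backward. After the program, the postcondition arr[w] - 5 <= 2*arr[w + 3] - 2 ==> (cnt > 8 <==> (w - 7 > arr[0] && 3*cnt - 9 > -4)) must hold; in canonical form it is arr[w] <= 2*arr[w + 3] + 3 ==> (cnt > 8 <==> (w > arr[0] + 7 && 3*cnt > 5)).
Before arr[cnt] := 2*cnt + 3*w: store(arr, cnt, 2*cnt + 3*w)[w] <= 2*store(arr, cnt, 2*cnt + 3*w)[w + 3] + 3 ==> (cnt > 8 <==> (w > store(arr, cnt, 2*cnt + 3*w)[0] + 7 && 3*cnt > 5))
Before arr[w] := 2*cnt: store(store(arr, w, 2*cnt), cnt, 2*cnt + 3*w)[w] <= 2*store(store(arr, w, 2*cnt), cnt, 2*cnt + 3*w)[w + 3] + 3 ==> (cnt > 8 <==> (w > store(store(arr, w, 2*cnt), cnt, 2*cnt + 3*w)[0] + 7 && 3*cnt > 5))
Before cnt := 2*cnt - 3: store(store(arr, w, 4*cnt - 6), 2*cnt - 3, 4*cnt + 3*w - 6)[w] <= 2*store(store(arr, w, 4*cnt - 6), 2*cnt - 3, 4*cnt + 3*w - 6)[w + 3] + 3 ==> (2*cnt > 11 <==> (w > store(store(arr, w, 4*cnt - 6), 2*cnt - 3, 4*cnt + 3*w - 6)[0] + 7 && 6*cnt > 14))
The weakest precondition is store(store(arr, w, 4*cnt - 6), 2*cnt - 3, 4*cnt + 3*w - 6)[w] <= 2*store(store(arr, w, 4*cnt - 6), 2*cnt - 3, 4*cnt + 3*w - 6)[w + 3] + 3 ==> (2*cnt > 11 <==> (w > store(store(arr, w, 4*cnt - 6), 2*cnt - 3, 4*cnt + 3*w - 6)[0] + 7 && 6*cnt > 14)).
Check whether cnt == -5 implies it.
Every state satisfying the precondition satisfies the weakest precondition: the implication holds.
Answer: valid


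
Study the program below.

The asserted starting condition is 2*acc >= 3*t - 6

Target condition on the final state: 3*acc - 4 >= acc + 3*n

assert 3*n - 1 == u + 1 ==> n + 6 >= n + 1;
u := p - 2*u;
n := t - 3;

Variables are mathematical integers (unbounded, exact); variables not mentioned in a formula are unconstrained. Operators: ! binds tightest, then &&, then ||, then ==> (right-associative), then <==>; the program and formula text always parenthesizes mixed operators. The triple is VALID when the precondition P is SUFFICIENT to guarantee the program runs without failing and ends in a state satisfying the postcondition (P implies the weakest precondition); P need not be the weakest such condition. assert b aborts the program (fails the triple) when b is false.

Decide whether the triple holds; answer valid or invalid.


Working backward. After the program, the postcondition 3*acc - 4 >= acc + 3*n must hold; in canonical form it is 2*acc >= 3*n + 4.
Before n := t - 3: 2*acc >= 3*t - 5
Before u := p - 2*u: 2*acc >= 3*t - 5
Before assert 3*n - 1 == u + 1 ==> n + 6 >= n + 1: 2*acc >= 3*t - 5
The weakest precondition is 2*acc >= 3*t - 5.
Check whether 2*acc >= 3*t - 6 implies it.
Countermodel: at the initial state acc = 0, t = 2, the precondition holds but the weakest precondition fails.
Answer: invalid


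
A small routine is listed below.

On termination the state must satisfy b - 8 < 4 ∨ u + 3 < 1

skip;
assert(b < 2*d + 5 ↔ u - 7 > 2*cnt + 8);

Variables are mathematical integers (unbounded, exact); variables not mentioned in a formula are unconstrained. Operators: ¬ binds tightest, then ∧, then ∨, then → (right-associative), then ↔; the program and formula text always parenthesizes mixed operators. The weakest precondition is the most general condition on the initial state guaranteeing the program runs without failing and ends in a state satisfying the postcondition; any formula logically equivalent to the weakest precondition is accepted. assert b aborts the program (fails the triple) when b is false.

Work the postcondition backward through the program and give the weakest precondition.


Working backward. After the program, the postcondition b - 8 < 4 ∨ u + 3 < 1 must hold; in canonical form it is b < 12 ∨ u < -2.
Before assert b < 2*d + 5 ↔ u - 7 > 2*cnt + 8: (b < 2*d + 5 ↔ u > 2*cnt + 15) ∧ (b < 12 ∨ u < -2)
Before skip: (b < 2*d + 5 ↔ u > 2*cnt + 15) ∧ (b < 12 ∨ u < -2)
Answer: WP = (b < 2*d + 5 ↔ u > 2*cnt + 15) ∧ (b < 12 ∨ u < -2)


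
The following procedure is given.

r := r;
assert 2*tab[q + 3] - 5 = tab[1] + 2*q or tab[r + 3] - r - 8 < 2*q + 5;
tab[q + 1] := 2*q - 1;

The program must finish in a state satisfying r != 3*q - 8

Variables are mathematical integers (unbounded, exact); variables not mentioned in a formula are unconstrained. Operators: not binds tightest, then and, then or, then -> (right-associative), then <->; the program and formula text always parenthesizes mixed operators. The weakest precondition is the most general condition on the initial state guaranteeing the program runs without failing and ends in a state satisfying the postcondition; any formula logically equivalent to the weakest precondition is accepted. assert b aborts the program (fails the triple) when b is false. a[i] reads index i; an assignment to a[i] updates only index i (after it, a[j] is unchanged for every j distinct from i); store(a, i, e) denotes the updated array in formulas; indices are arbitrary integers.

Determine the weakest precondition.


Working backward. After the program, r != 3*q - 8 must hold.
Before tab[q + 1] := 2*q - 1: r != 3*q - 8
Before assert 2*tab[q + 3] - 5 = tab[1] + 2*q or tab[r + 3] - r - 8 < 2*q + 5: (2*tab[q + 3] = tab[1] + 2*q + 5 or tab[r + 3] < 2*q + r + 13) and r != 3*q - 8
Before r := r: (2*tab[q + 3] = tab[1] + 2*q + 5 or tab[r + 3] < 2*q + r + 13) and r != 3*q - 8
Answer: WP = (2*tab[q + 3] = tab[1] + 2*q + 5 or tab[r + 3] < 2*q + r + 13) and r != 3*q - 8


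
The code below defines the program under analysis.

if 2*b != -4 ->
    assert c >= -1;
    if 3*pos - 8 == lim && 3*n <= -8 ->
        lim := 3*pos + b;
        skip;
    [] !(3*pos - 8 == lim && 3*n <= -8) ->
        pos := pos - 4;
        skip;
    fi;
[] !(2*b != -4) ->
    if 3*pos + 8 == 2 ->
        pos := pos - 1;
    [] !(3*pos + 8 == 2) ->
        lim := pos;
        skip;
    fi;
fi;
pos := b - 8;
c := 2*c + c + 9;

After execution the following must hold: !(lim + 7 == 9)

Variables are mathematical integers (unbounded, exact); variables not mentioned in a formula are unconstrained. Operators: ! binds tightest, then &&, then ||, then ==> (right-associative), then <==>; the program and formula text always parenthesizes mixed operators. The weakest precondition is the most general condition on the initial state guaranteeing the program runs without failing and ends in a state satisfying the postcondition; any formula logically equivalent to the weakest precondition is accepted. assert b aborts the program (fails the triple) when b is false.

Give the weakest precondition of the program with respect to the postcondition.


Working backward. After the program, the postcondition !(lim + 7 == 9) must hold; in canonical form it is !(lim == 2).
Before c := 2*c + c + 9: !(lim == 2)
Before pos := b - 8: !(lim == 2)
Then branch requires c >= -1 && ((3*pos == lim + 8 && 3*n <= -8) ==> (!(b + 3*pos == 2))) && ((!(3*pos == lim + 8 && 3*n <= -8)) ==> (!(lim == 2))); else branch requires (3*pos == -6 ==> (!(lim == 2))) && ((!(3*pos == -6)) ==> (!(pos == 2))).
Before the if: (2*b != -4 ==> (c >= -1 && ((3*pos == lim + 8 && 3*n <= -8) ==> (!(b + 3*pos == 2))) && ((!(3*pos == lim + 8 && 3*n <= -8)) ==> (!(lim == 2))))) && ((!(2*b != -4)) ==> ((3*pos == -6 ==> (!(lim == 2))) && ((!(3*pos == -6)) ==> (!(pos == 2)))))
Answer: WP = (2*b != -4 ==> (c >= -1 && ((3*pos == lim + 8 && 3*n <= -8) ==> (!(b + 3*pos == 2))) && ((!(3*pos == lim + 8 && 3*n <= -8)) ==> (!(lim == 2))))) && ((!(2*b != -4)) ==> ((3*pos == -6 ==> (!(lim == 2))) && ((!(3*pos == -6)) ==> (!(pos == 2)))))


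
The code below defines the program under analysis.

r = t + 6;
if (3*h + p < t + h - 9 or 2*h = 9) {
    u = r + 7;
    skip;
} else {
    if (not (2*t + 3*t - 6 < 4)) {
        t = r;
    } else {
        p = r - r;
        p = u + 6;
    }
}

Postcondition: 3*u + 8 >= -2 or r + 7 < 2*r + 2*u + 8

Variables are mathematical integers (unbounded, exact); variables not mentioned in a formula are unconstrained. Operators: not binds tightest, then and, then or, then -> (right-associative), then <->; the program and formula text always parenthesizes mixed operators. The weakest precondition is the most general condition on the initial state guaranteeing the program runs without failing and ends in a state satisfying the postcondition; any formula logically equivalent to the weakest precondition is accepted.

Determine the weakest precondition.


Working backward. After the program, the postcondition 3*u + 8 >= -2 or r + 7 < 2*r + 2*u + 8 must hold; in canonical form it is 3*u >= -10 or r + 2*u > -1.
Then branch requires 3*r >= -31 or 3*r > -15; else branch requires ((not (5*t < 10)) -> (3*u >= -10 or r + 2*u > -1)) and (5*t < 10 -> (3*u >= -10 or r + 2*u > -1)).
Before the if: ((2*h + p < t - 9 or 2*h = 9) -> (3*r >= -31 or 3*r > -15)) and ((not (2*h + p < t - 9 or 2*h = 9)) -> (((not (5*t < 10)) -> (3*u >= -10 or r + 2*u > -1)) and (5*t < 10 -> (3*u >= -10 or r + 2*u > -1))))
Before r := t + 6: ((2*h + p < t - 9 or 2*h = 9) -> (3*t >= -49 or 3*t > -33)) and ((not (2*h + p < t - 9 or 2*h = 9)) -> (((not (5*t < 10)) -> (3*u >= -10 or t + 2*u > -7)) and (5*t < 10 -> (3*u >= -10 or t + 2*u > -7))))
Answer: WP = ((2*h + p < t - 9 or 2*h = 9) -> (3*t >= -49 or 3*t > -33)) and ((not (2*h + p < t - 9 or 2*h = 9)) -> (((not (5*t < 10)) -> (3*u >= -10 or t + 2*u > -7)) and (5*t < 10 -> (3*u >= -10 or t + 2*u > -7))))


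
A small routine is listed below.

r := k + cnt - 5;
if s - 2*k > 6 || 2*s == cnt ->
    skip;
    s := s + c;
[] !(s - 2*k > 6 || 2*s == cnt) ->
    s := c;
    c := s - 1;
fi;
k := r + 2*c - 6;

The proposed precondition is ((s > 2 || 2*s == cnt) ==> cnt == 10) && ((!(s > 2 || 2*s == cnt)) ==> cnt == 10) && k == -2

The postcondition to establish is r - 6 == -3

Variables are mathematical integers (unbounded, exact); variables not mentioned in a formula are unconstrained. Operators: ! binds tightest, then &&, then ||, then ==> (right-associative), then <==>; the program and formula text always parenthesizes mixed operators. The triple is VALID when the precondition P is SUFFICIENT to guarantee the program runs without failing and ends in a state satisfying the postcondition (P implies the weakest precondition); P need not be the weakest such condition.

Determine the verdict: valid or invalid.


Working backward. After the program, the postcondition r - 6 == -3 must hold; in canonical form it is r == 3.
Before k := r + 2*c - 6: r == 3
Then branch requires r == 3; else branch requires r == 3.
Before the if: ((s > 2*k + 6 || 2*s == cnt) ==> r == 3) && ((!(s > 2*k + 6 || 2*s == cnt)) ==> r == 3)
Before r := k + cnt - 5: ((s > 2*k + 6 || 2*s == cnt) ==> cnt + k == 8) && ((!(s > 2*k + 6 || 2*s == cnt)) ==> cnt + k == 8)
The weakest precondition is ((s > 2*k + 6 || 2*s == cnt) ==> cnt + k == 8) && ((!(s > 2*k + 6 || 2*s == cnt)) ==> cnt + k == 8).
Check whether ((s > 2 || 2*s == cnt) ==> cnt == 10) && ((!(s > 2 || 2*s == cnt)) ==> cnt == 10) && k == -2 implies it.
Every state satisfying the precondition satisfies the weakest precondition: the implication holds.
Answer: valid


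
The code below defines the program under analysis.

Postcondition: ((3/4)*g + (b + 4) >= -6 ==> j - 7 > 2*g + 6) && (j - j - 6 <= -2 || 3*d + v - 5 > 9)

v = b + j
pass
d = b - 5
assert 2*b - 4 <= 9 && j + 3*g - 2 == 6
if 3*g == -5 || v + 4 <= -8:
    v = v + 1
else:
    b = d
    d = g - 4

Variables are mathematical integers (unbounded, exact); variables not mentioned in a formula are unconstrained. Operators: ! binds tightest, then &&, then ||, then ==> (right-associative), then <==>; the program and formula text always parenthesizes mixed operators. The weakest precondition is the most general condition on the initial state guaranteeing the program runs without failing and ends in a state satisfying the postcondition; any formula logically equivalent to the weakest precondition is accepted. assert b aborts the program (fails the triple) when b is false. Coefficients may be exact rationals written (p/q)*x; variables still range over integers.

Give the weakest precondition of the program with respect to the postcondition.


Working backward. After the program, the postcondition ((3/4)*g + (b + 4) >= -6 ==> j - 7 > 2*g + 6) && (j - j - 6 <= -2 || 3*d + v - 5 > 9) must hold; in canonical form it is b + (3/4)*g >= -10 ==> j > 2*g + 13.
Then branch requires b + (3/4)*g >= -10 ==> j > 2*g + 13; else branch requires d + (3/4)*g >= -10 ==> j > 2*g + 13.
Before the if: ((3*g == -5 || v <= -12) ==> (b + (3/4)*g >= -10 ==> j > 2*g + 13)) && ((!(3*g == -5 || v <= -12)) ==> (d + (3/4)*g >= -10 ==> j > 2*g + 13))
Before assert 2*b - 4 <= 9 && j + 3*g - 2 == 6: 2*b <= 13 && 3*g + j == 8 && ((3*g == -5 || v <= -12) ==> (b + (3/4)*g >= -10 ==> j > 2*g + 13)) && ((!(3*g == -5 || v <= -12)) ==> (d + (3/4)*g >= -10 ==> j > 2*g + 13))
Before d := b - 5: 2*b <= 13 && 3*g + j == 8 && ((3*g == -5 || v <= -12) ==> (b + (3/4)*g >= -10 ==> j > 2*g + 13)) && ((!(3*g == -5 || v <= -12)) ==> (b + (3/4)*g >= -5 ==> j > 2*g + 13))
Before skip: 2*b <= 13 && 3*g + j == 8 && ((3*g == -5 || v <= -12) ==> (b + (3/4)*g >= -10 ==> j > 2*g + 13)) && ((!(3*g == -5 || v <= -12)) ==> (b + (3/4)*g >= -5 ==> j > 2*g + 13))
Before v := b + j: 2*b <= 13 && 3*g + j == 8 && ((3*g == -5 || b + j <= -12) ==> (b + (3/4)*g >= -10 ==> j > 2*g + 13)) && ((!(3*g == -5 || b + j <= -12)) ==> (b + (3/4)*g >= -5 ==> j > 2*g + 13))
Answer: WP = 2*b <= 13 && 3*g + j == 8 && ((3*g == -5 || b + j <= -12) ==> (b + (3/4)*g >= -10 ==> j > 2*g + 13)) && ((!(3*g == -5 || b + j <= -12)) ==> (b + (3/4)*g >= -5 ==> j > 2*g + 13))


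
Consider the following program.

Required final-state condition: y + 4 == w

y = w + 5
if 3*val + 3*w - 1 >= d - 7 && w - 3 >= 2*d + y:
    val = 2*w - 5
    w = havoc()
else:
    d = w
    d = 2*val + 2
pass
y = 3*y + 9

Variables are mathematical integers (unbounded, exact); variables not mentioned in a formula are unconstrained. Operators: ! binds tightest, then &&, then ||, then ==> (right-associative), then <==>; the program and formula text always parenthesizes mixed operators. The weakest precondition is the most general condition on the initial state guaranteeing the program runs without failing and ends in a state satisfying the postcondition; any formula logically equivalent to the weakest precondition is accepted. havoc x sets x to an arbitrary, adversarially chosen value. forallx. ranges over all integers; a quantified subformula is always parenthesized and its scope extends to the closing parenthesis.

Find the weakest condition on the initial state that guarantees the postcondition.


Working backward. After the program, the postcondition y + 4 == w must hold; in canonical form it is y == w - 4.
Before y := 3*y + 9: 3*y == w - 13
Before skip: 3*y == w - 13
Then branch requires forall w_1. 3*y == w_1 - 13; else branch requires 3*y == w - 13.
Before the if: ((3*val + 3*w >= d - 6 && w >= 2*d + y + 3) ==> (forall w_1. 3*y == w_1 - 13)) && ((!(3*val + 3*w >= d - 6 && w >= 2*d + y + 3)) ==> 3*y == w - 13)
Before y := w + 5: ((3*val + 3*w >= d - 6 && 2*d <= -8) ==> (forall w_1. 3*w == w_1 - 28)) && ((!(3*val + 3*w >= d - 6 && 2*d <= -8)) ==> 2*w == -28)
Answer: WP = ((3*val + 3*w >= d - 6 && 2*d <= -8) ==> (forall w_1. 3*w == w_1 - 28)) && ((!(3*val + 3*w >= d - 6 && 2*d <= -8)) ==> 2*w == -28)


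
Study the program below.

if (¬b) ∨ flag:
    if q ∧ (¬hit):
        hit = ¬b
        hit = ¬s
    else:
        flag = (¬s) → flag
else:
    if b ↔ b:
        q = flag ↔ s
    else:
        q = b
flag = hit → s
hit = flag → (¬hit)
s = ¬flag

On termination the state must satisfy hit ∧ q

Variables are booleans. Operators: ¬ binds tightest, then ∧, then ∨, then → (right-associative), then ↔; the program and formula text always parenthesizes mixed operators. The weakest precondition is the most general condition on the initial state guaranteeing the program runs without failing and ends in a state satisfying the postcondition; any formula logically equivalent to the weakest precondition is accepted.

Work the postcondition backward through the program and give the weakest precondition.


Working backward. After the program, hit ∧ q must hold.
Before s := ¬flag: hit ∧ q
Before hit := flag → (¬hit): (flag → (¬hit)) ∧ q
Before flag := hit → s: ((hit → s) → (¬hit)) ∧ q
Then branch requires ((q ∧ (¬hit)) → ((((¬s) → s) → s) ∧ q)) ∧ ((¬(q ∧ (¬hit))) → (((hit → s) → (¬hit)) ∧ q)); else branch requires ((hit → s) → (¬hit)) ∧ (flag ↔ s).
Before the if: (((¬b) ∨ flag) → (((q ∧ (¬hit)) → ((((¬s) → s) → s) ∧ q)) ∧ ((¬(q ∧ (¬hit))) → (((hit → s) → (¬hit)) ∧ q)))) ∧ ((¬((¬b) ∨ flag)) → (((hit → s) → (¬hit)) ∧ (flag ↔ s)))
Answer: WP = (((¬b) ∨ flag) → (((q ∧ (¬hit)) → ((((¬s) → s) → s) ∧ q)) ∧ ((¬(q ∧ (¬hit))) → (((hit → s) → (¬hit)) ∧ q)))) ∧ ((¬((¬b) ∨ flag)) → (((hit → s) → (¬hit)) ∧ (flag ↔ s)))


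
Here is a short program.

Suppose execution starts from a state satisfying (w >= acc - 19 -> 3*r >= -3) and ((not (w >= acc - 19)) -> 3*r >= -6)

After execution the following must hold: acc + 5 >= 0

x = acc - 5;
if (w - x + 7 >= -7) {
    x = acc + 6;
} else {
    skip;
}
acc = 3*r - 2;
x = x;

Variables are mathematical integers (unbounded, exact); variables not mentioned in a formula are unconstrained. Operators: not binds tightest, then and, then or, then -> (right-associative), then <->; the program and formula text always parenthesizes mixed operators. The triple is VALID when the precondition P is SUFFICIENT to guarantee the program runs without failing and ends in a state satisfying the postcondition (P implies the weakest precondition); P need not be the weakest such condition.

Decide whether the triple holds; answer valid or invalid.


Working backward. After the program, the postcondition acc + 5 >= 0 must hold; in canonical form it is acc >= -5.
Before x := x: acc >= -5
Before acc := 3*r - 2: 3*r >= -3
Then branch requires 3*r >= -3; else branch requires 3*r >= -3.
Before the if: (w >= x - 14 -> 3*r >= -3) and ((not (w >= x - 14)) -> 3*r >= -3)
Before x := acc - 5: (w >= acc - 19 -> 3*r >= -3) and ((not (w >= acc - 19)) -> 3*r >= -3)
The weakest precondition is (w >= acc - 19 -> 3*r >= -3) and ((not (w >= acc - 19)) -> 3*r >= -3).
Check whether (w >= acc - 19 -> 3*r >= -3) and ((not (w >= acc - 19)) -> 3*r >= -6) implies it.
Countermodel: at the initial state acc = 19, r = -2, w = -1, the precondition holds but the weakest precondition fails.
Answer: invalid


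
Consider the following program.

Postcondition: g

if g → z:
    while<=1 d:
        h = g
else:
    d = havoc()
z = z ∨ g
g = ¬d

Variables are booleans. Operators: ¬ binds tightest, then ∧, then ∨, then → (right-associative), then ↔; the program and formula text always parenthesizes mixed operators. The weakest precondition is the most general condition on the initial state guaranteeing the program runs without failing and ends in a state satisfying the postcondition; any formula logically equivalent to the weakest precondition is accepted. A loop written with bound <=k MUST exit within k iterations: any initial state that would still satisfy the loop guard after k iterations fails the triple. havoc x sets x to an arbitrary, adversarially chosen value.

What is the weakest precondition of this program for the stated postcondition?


Working backward. After the program, g must hold.
Before g := ¬d: ¬d
Before z := z ∨ g: ¬d
Then branch requires d → (¬d); else branch requires false.
Before the if: ((g → z) → (d → (¬d))) ∧ (g → z)
Answer: WP = ((g → z) → (d → (¬d))) ∧ (g → z)


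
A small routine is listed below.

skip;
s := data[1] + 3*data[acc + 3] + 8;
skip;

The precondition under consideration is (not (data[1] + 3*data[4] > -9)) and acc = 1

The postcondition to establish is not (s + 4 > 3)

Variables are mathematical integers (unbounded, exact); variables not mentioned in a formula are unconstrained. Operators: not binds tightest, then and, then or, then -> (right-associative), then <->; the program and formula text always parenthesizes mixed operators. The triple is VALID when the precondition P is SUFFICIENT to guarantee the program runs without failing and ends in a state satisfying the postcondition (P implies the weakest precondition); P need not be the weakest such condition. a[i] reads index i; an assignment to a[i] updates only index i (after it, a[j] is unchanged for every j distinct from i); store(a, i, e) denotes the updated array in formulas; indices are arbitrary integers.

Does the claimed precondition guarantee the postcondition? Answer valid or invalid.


Working backward. After the program, the postcondition not (s + 4 > 3) must hold; in canonical form it is not (s > -1).
Before skip: not (s > -1)
Before s := data[1] + 3*data[acc + 3] + 8: not (3*data[acc + 3] + data[1] > -9)
Before skip: not (3*data[acc + 3] + data[1] > -9)
The weakest precondition is not (3*data[acc + 3] + data[1] > -9).
Check whether (not (data[1] + 3*data[4] > -9)) and acc = 1 implies it.
Every state satisfying the precondition satisfies the weakest precondition: the implication holds.
Answer: valid


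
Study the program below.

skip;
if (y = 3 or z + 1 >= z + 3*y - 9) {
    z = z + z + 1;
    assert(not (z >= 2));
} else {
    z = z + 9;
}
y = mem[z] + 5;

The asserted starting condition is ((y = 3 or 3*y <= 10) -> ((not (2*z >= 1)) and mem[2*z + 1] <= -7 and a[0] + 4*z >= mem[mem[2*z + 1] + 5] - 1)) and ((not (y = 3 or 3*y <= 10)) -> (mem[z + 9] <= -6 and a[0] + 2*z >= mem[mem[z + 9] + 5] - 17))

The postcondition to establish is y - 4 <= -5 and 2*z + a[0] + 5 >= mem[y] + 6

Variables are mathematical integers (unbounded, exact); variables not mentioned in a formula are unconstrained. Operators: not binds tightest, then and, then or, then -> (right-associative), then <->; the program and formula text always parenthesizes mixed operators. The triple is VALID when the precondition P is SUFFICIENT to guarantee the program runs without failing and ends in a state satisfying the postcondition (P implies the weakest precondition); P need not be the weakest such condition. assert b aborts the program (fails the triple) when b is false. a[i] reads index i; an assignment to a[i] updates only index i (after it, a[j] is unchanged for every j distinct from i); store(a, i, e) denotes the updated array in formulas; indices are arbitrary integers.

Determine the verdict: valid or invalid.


Working backward. After the program, the postcondition y - 4 <= -5 and 2*z + a[0] + 5 >= mem[y] + 6 must hold; in canonical form it is y <= -1 and a[0] + 2*z >= mem[y] + 1.
Before y := mem[z] + 5: mem[z] <= -6 and a[0] + 2*z >= mem[mem[z] + 5] + 1
Then branch requires (not (2*z >= 1)) and mem[2*z + 1] <= -6 and a[0] + 4*z >= mem[mem[2*z + 1] + 5] - 1; else branch requires mem[z + 9] <= -6 and a[0] + 2*z >= mem[mem[z + 9] + 5] - 17.
Before the if: ((y = 3 or 3*y <= 10) -> ((not (2*z >= 1)) and mem[2*z + 1] <= -6 and a[0] + 4*z >= mem[mem[2*z + 1] + 5] - 1)) and ((not (y = 3 or 3*y <= 10)) -> (mem[z + 9] <= -6 and a[0] + 2*z >= mem[mem[z + 9] + 5] - 17))
Before skip: ((y = 3 or 3*y <= 10) -> ((not (2*z >= 1)) and mem[2*z + 1] <= -6 and a[0] + 4*z >= mem[mem[2*z + 1] + 5] - 1)) and ((not (y = 3 or 3*y <= 10)) -> (mem[z + 9] <= -6 and a[0] + 2*z >= mem[mem[z + 9] + 5] - 17))
The weakest precondition is ((y = 3 or 3*y <= 10) -> ((not (2*z >= 1)) and mem[2*z + 1] <= -6 and a[0] + 4*z >= mem[mem[2*z + 1] + 5] - 1)) and ((not (y = 3 or 3*y <= 10)) -> (mem[z + 9] <= -6 and a[0] + 2*z >= mem[mem[z + 9] + 5] - 17)).
Check whether ((y = 3 or 3*y <= 10) -> ((not (2*z >= 1)) and mem[2*z + 1] <= -7 and a[0] + 4*z >= mem[mem[2*z + 1] + 5] - 1)) and ((not (y = 3 or 3*y <= 10)) -> (mem[z + 9] <= -6 and a[0] + 2*z >= mem[mem[z + 9] + 5] - 17)) implies it.
Every state satisfying the precondition satisfies the weakest precondition: the implication holds.
Answer: valid


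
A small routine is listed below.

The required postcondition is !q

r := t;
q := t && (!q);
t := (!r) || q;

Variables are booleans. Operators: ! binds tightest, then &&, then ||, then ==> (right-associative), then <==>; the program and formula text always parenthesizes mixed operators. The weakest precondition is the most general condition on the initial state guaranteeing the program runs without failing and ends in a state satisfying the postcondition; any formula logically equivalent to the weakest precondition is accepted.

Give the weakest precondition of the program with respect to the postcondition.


Working backward. After the program, !q must hold.
Before t := (!r) || q: !q
Before q := t && (!q): !(t && (!q))
Before r := t: !(t && (!q))
Answer: WP = !(t && (!q))


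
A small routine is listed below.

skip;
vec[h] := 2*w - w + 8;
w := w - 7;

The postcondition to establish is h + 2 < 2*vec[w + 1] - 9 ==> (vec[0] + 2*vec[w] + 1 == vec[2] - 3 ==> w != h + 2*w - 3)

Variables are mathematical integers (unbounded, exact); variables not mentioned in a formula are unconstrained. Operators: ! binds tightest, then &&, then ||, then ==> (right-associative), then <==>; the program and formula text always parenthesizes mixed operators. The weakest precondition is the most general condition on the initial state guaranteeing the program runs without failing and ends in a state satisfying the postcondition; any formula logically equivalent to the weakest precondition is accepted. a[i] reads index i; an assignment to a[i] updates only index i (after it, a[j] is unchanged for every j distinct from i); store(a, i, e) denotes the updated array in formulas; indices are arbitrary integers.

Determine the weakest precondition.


Working backward. After the program, the postcondition h + 2 < 2*vec[w + 1] - 9 ==> (vec[0] + 2*vec[w] + 1 == vec[2] - 3 ==> w != h + 2*w - 3) must hold; in canonical form it is h < 2*vec[w + 1] - 11 ==> (vec[0] + 2*vec[w] == vec[2] - 4 ==> h + w != 3).
Before w := w - 7: h < 2*vec[w - 6] - 11 ==> (vec[0] + 2*vec[w - 7] == vec[2] - 4 ==> h + w != 10)
Before vec[h] := 2*w - w + 8: h < 2*store(vec, h, w + 8)[w - 6] - 11 ==> (store(vec, h, w + 8)[0] + 2*store(vec, h, w + 8)[w - 7] == store(vec, h, w + 8)[2] - 4 ==> h + w != 10)
Before skip: h < 2*store(vec, h, w + 8)[w - 6] - 11 ==> (store(vec, h, w + 8)[0] + 2*store(vec, h, w + 8)[w - 7] == store(vec, h, w + 8)[2] - 4 ==> h + w != 10)
Answer: WP = h < 2*store(vec, h, w + 8)[w - 6] - 11 ==> (store(vec, h, w + 8)[0] + 2*store(vec, h, w + 8)[w - 7] == store(vec, h, w + 8)[2] - 4 ==> h + w != 10)


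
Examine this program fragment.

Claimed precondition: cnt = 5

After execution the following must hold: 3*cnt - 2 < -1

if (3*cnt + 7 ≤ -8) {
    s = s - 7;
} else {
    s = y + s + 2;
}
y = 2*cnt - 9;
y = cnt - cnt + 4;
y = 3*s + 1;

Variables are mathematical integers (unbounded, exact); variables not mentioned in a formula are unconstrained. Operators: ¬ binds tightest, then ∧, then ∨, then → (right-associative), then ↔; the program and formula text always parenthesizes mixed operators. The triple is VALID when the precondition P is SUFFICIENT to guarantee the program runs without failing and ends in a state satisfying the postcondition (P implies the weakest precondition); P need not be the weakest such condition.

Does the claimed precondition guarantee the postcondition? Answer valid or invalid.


Working backward. After the program, the postcondition 3*cnt - 2 < -1 must hold; in canonical form it is 3*cnt < 1.
Before y := 3*s + 1: 3*cnt < 1
Before y := cnt - cnt + 4: 3*cnt < 1
Before y := 2*cnt - 9: 3*cnt < 1
Then branch requires 3*cnt < 1; else branch requires 3*cnt < 1.
Before the if: (3*cnt ≤ -15 → 3*cnt < 1) ∧ ((¬(3*cnt ≤ -15)) → 3*cnt < 1)
The weakest precondition is (3*cnt ≤ -15 → 3*cnt < 1) ∧ ((¬(3*cnt ≤ -15)) → 3*cnt < 1).
Check whether cnt = 5 implies it.
Countermodel: at the initial state cnt = 5, the precondition holds but the weakest precondition fails.
Answer: invalid
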